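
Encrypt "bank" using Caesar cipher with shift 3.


Word: "bank"
Shift: 3
Each letter → (letter + shift) mod 26:
  'b' (1) + 3 = 4 → 'e'
  'a' (0) + 3 = 3 → 'd'
  'n' (13) + 3 = 16 → 'q'
  'k' (10) + 3 = 13 → 'n'
Result = "edqn"


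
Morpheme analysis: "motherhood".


Word: "motherhood"
Morphemes: mother / -hood
Each morpheme carries meaning
= 2 morphemes


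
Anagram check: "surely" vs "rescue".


Word 1: "surely" → sorted: elrsuy
Word 2: "rescue" → sorted: ceersu
Same letters? elrsuy != ceersu
Anagram = No


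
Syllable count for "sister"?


Word: "sister"
Syllable breakdown: sis / ter
Counting: 2 parts
= 2 syllables


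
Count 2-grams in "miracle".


Word: "miracle" (length 7)
Number of 2-grams = length - 2 + 1 = 7 - 2 + 1
= 6


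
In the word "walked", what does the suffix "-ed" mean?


Suffix: -ed
As in: walked -> walk + -ed
Meaning = past tense


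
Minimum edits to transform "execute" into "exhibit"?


Word 1: "execute" (length 7)
Word 2: "exhibit" (length 7)
One optimal edit sequence (insert/delete/substitute each cost 1):
  1. keep 'e'
  2. keep 'x'
  3. substitute 'e' -> 'h'  (+1)
  4. substitute 'c' -> 'i'  (+1)
  5. substitute 'u' -> 'b'  (+1)
  6. substitute 't' -> 'i'  (+1)
  7. substitute 'e' -> 't'  (+1)
Total edit operations: 5
Edit distance = 5


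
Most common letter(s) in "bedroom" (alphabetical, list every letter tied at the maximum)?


Word: "bedroom"
Letter counts:
  'b': 1
  'd': 1
  'e': 1
  'm': 1
  'o': 2
  'r': 1
Maximum count = 2
Most frequent = 'o' (2 times each)


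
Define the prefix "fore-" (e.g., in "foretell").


Prefix: fore-
Example: foretell = fore- + tell
Meaning = before


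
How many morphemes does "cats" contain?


Word: "cats"
Morphemes: cat | -s
Each morpheme carries meaning
= 2 morphemes


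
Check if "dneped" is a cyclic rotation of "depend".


Word: "depend", Candidate: "dneped"
Method: check if candidate is substring of word+word
"dependdepend" contains "dneped"? No
Is rotation = No


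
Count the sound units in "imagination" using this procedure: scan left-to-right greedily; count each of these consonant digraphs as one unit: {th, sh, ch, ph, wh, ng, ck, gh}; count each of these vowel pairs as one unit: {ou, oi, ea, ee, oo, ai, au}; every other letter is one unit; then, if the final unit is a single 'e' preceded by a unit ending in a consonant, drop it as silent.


Word: "imagination" (11 letters)
Left-to-right scan:
  [1] 'i' (letter)
  [2] 'm' (letter)
  [3] 'a' (letter)
  [4] 'g' (letter)
  [5] 'i' (letter)
  [6] 'n' (letter)
  [7] 'a' (letter)
  [8] 't' (letter)
  [9] 'i' (letter)
  [10] 'o' (letter)
  [11] 'n' (letter)
Units from scan: 11
Sound units = 11 units


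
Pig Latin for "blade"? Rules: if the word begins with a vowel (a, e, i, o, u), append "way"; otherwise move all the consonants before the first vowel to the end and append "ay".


Word: "blade"
Starts with consonant(s) → move to end, add 'ay'
Consonant cluster: "bl"
Pig Latin = "adeblay"


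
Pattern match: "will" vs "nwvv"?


Pattern of "will": [0, 1, 2, 2]
Pattern of "nwvv": [0, 1, 2, 2]
Patterns match
Same pattern = Yes


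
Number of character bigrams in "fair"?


Word: "fair" (length 4)
Number of 2-grams = length - 2 + 1 = 4 - 2 + 1
= 3


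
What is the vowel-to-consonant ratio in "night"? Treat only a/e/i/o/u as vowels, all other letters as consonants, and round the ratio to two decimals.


Word: "night"
Vowels (a,e,i,o,u): 1
Consonants: 4
Ratio = 1/4
= 0.25


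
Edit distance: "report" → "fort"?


Word 1: "report" (length 6)
Word 2: "fort" (length 4)
One optimal edit sequence (insert/delete/substitute each cost 1):
  1. delete 'r'  (+1)
  2. delete 'e'  (+1)
  3. substitute 'p' -> 'f'  (+1)
  4. keep 'o'
  5. keep 'r'
  6. keep 't'
Total edit operations: 3
Edit distance = 3


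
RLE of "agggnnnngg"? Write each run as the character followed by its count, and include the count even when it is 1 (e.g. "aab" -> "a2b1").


String: "agggnnnngg"
Scanning for consecutive runs:
  'a' x 1
  'g' x 3
  'n' x 4
  'g' x 2
RLE = "a1g3n4g2"


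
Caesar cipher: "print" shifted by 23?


Word: "print"
Shift: 23
Each letter → (letter + shift) mod 26:
  'p' (15) + 23 = 12 → 'm'
  'r' (17) + 23 = 14 → 'o'
  'i' (8) + 23 = 5 → 'f'
  'n' (13) + 23 = 10 → 'k'
  't' (19) + 23 = 16 → 'q'
Result = "mofkq"


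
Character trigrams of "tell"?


Word: "tell" (length 4)
Number of trigrams = 4 - 3 + 1 = 2
  Position 0: "tel"
  Position 1: "ell"
Trigrams = "tel", "ell"


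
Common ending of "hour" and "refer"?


Word 1: "hour"
Word 2: "refer"
Comparing from end:
  Pos -1: 'r' == 'r'
  Pos -2: 'u' != 'e' (stop)
LCS = "r" (length 1)


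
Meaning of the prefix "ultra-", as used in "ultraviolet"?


Prefix: ultra-
As in: ultraviolet -> ultra- + violet
Meaning = beyond


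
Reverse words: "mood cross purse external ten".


Original: "mood cross purse external ten"
Words (1..n): mood | cross | purse | external | ten
Reversed (n..1): ten | external | purse | cross | mood
Result = "ten external purse cross mood"


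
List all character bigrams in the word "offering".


Word: "offering" (length 8)
Number of bigrams = 8 - 2 + 1 = 7
  Position 0: "of"
  Position 1: "ff"
  Position 2: "fe"
  Position 3: "er"
  Position 4: "ri"
  Position 5: "in"
  Position 6: "ng"
Bigrams = "of", "ff", "fe", "er", "ri", "in", "ng"


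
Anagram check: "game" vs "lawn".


Word 1: "game" → sorted: aegm
Word 2: "lawn" → sorted: alnw
Same letters? aegm != alnw
Anagram = No


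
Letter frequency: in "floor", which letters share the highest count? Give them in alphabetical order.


Word: "floor"
Letter counts:
  'f': 1
  'l': 1
  'o': 2
  'r': 1
Maximum count = 2
Most frequent = 'o' (2 times each)


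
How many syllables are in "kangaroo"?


Word: "kangaroo"
Syllable breakdown: kan-ga-roo
Counting: 3 parts
= 3 syllables


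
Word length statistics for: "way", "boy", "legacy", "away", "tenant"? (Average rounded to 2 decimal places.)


Lengths: "way"=3, "boy"=3, "legacy"=6, "away"=4, "tenant"=6
Sum = 22, Count = 5
Average = 22/5 = 4.40
= avg=4.40, min=3, max=6


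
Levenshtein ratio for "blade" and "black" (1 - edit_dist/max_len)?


Word 1: "blade" (length 5)
Word 2: "black" (length 5)
One optimal edit sequence:
  1. keep 'b'
  2. keep 'l'
  3. keep 'a'
  4. substitute 'd' -> 'c'  (+1)
  5. substitute 'e' -> 'k'  (+1)
Edit distance = 2
Max length = max(5, 5) = 5
Similarity = 1 - 2/5
= 0.6000


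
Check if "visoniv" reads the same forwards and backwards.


Word: "visoniv"
Reversed: "vinosiv"
Forward == Backward? visoniv != vinosiv
Palindrome = No


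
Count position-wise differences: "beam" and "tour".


Comparing character by character (same length = 4):
  Pos 0: 'b' vs 't' !=
  Pos 1: 'e' vs 'o' !=
  Pos 2: 'a' vs 'u' !=
  Pos 3: 'm' vs 'r' !=
Hamming distance = 4


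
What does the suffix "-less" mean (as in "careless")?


Suffix: -less
As in: careless -> care + -less
Meaning = without


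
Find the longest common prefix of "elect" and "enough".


Word 1: "elect"
Word 2: "enough"
Comparing from start:
  Pos 0: 'e' == 'e'
  Pos 1: 'l' != 'n' (stop)
LCP = "e" (length 1)


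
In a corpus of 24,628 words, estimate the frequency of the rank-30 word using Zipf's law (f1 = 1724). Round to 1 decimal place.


Zipf's law: f(r) = f(1) / r
f(1) = 1724
f(30) = 1724 / 30
= 57.5 occurrences


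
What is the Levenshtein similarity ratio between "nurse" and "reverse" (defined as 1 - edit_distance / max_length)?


Word 1: "nurse" (length 5)
Word 2: "reverse" (length 7)
One optimal edit sequence:
  1. insert 'r'  (+1)
  2. insert 'e'  (+1)
  3. substitute 'n' -> 'v'  (+1)
  4. substitute 'u' -> 'e'  (+1)
  5. keep 'r'
  6. keep 's'
  7. keep 'e'
Edit distance = 4
Max length = max(5, 7) = 7
Similarity = 1 - 4/7
= 0.4286


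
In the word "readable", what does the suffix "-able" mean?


Suffix: -able
Example: readable (read + -able)
Meaning = capable of


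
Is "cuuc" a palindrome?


Word: "cuuc"
Reversed: "cuuc"
Forward == Backward? cuuc == cuuc
Palindrome = Yes


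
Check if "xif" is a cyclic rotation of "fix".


Word: "fix", Candidate: "xif"
Method: check if candidate is substring of word+word
"fixfix" contains "xif"? No
Is rotation = No


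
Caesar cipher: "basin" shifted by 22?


Word: "basin"
Shift: 22
Each letter → (letter + shift) mod 26:
  'b' (1) + 22 = 23 → 'x'
  'a' (0) + 22 = 22 → 'w'
  's' (18) + 22 = 14 → 'o'
  'i' (8) + 22 = 4 → 'e'
  'n' (13) + 22 = 9 → 'j'
Result = "xwoej"


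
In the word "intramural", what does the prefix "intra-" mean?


Prefix: intra-
Example: intramural = intra- + mural
Meaning = within


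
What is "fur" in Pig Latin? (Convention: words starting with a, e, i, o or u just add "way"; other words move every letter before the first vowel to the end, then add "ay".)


Word: "fur"
Starts with consonant(s) → move to end, add 'ay'
Consonant cluster: "f"
Pig Latin = "urfay"


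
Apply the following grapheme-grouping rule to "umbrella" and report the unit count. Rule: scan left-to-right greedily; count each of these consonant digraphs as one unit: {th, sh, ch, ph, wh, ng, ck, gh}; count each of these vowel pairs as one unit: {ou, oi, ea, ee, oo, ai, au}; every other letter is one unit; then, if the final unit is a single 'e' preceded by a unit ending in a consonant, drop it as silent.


Word: "umbrella" (8 letters)
Left-to-right scan:
  [1] 'u' (letter)
  [2] 'm' (letter)
  [3] 'b' (letter)
  [4] 'r' (letter)
  [5] 'e' (letter)
  [6] 'l' (letter)
  [7] 'l' (letter)
  [8] 'a' (letter)
Units from scan: 8
Sound units = 8 units


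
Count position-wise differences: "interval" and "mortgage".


Comparing character by character (same length = 8):
  Pos 0: 'i' vs 'm' !=
  Pos 1: 'n' vs 'o' !=
  Pos 2: 't' vs 'r' !=
  Pos 3: 'e' vs 't' !=
  Pos 4: 'r' vs 'g' !=
  Pos 5: 'v' vs 'a' !=
  Pos 6: 'a' vs 'g' !=
  Pos 7: 'l' vs 'e' !=
Hamming distance = 8


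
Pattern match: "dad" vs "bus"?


Pattern of "dad": [0, 1, 0]
Pattern of "bus": [0, 1, 2]
Patterns do not match
Same pattern = No


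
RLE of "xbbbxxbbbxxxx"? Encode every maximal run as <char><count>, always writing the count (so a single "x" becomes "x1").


String: "xbbbxxbbbxxxx"
Scanning for consecutive runs:
  'x' x 1
  'b' x 3
  'x' x 2
  'b' x 3
  'x' x 4
RLE = "x1b3x2b3x4"


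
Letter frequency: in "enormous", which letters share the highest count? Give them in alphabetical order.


Word: "enormous"
Letter counts:
  'e': 1
  'm': 1
  'n': 1
  'o': 2
  'r': 1
  's': 1
  'u': 1
Maximum count = 2
Most frequent = 'o' (2 times each)


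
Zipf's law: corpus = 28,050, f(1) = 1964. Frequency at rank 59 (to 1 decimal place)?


Zipf's law: f(r) = f(1) / r
f(1) = 1964
f(59) = 1964 / 59
= 33.3 occurrences


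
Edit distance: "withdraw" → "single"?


Word 1: "withdraw" (length 8)
Word 2: "single" (length 6)
One optimal edit sequence (insert/delete/substitute each cost 1):
  1. substitute 'w' -> 's'  (+1)
  2. keep 'i'
  3. delete 't'  (+1)
  4. delete 'h'  (+1)
  5. substitute 'd' -> 'n'  (+1)
  6. substitute 'r' -> 'g'  (+1)
  7. substitute 'a' -> 'l'  (+1)
  8. substitute 'w' -> 'e'  (+1)
Total edit operations: 7
Edit distance = 7


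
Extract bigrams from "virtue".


Word: "virtue" (length 6)
Number of bigrams = 6 - 2 + 1 = 5
  Position 0: "vi"
  Position 1: "ir"
  Position 2: "rt"
  Position 3: "tu"
  Position 4: "ue"
Bigrams = "vi", "ir", "rt", "tu", "ue"


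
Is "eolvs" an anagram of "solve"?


Word 1: "solve" → sorted: elosv
Word 2: "eolvs" → sorted: elosv
Same letters? elosv == elosv
Anagram = Yes


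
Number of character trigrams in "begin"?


Word: "begin" (length 5)
Number of 3-grams = length - 3 + 1 = 5 - 3 + 1
= 3


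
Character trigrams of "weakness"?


Word: "weakness" (length 8)
Number of trigrams = 8 - 3 + 1 = 6
  Position 0: "wea"
  Position 1: "eak"
  Position 2: "akn"
  Position 3: "kne"
  Position 4: "nes"
  Position 5: "ess"
Trigrams = "wea", "eak", "akn", "kne", "nes", "ess"


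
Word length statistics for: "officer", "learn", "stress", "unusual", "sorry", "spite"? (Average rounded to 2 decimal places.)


Lengths: "officer"=7, "learn"=5, "stress"=6, "unusual"=7, "sorry"=5, "spite"=5
Sum = 35, Count = 6
Average = 35/6 = 5.83
= avg=5.83, min=5, max=7


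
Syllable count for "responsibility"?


Word: "responsibility"
Syllable breakdown: re | spon | si | bil | i | ty
Counting: 6 parts
= 6 syllables


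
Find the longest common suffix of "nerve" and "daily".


Word 1: "nerve"
Word 2: "daily"
Comparing from end:
  Pos -1: 'e' != 'y' (stop)
LCS = "" (length 0)


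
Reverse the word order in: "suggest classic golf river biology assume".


Original: "suggest classic golf river biology assume"
Words (1..n): suggest | classic | golf | river | biology | assume
Reversed (n..1): assume | biology | river | golf | classic | suggest
Result = "assume biology river golf classic suggest"


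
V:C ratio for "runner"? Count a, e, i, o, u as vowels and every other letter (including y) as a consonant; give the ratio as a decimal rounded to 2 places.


Word: "runner"
Vowels (a,e,i,o,u): 2
Consonants: 4
Ratio = 2/4
= 0.50


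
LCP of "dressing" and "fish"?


Word 1: "dressing"
Word 2: "fish"
Comparing from start:
  Pos 0: 'd' != 'f' (stop)
LCP = "" (length 0)


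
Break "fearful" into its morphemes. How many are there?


Word: "fearful"
Morphemes: fear / -ful
Each morpheme carries meaning
= 2 morphemes


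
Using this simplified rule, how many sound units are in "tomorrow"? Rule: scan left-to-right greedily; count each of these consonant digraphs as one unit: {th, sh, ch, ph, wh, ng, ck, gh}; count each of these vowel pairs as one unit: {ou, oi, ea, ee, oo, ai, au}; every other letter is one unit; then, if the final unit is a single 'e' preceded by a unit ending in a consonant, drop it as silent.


Word: "tomorrow" (8 letters)
Left-to-right scan:
  (1) 't' (letter)
  (2) 'o' (letter)
  (3) 'm' (letter)
  (4) 'o' (letter)
  (5) 'r' (letter)
  (6) 'r' (letter)
  (7) 'o' (letter)
  (8) 'w' (letter)
Units from scan: 8
Sound units = 8 units


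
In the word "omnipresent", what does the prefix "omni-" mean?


Prefix: omni-
Example: omnipresent = omni- + present
Meaning = all


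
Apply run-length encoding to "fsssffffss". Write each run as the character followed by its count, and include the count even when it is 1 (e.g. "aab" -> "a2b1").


String: "fsssffffss"
Scanning for consecutive runs:
  'f' x 1
  's' x 3
  'f' x 4
  's' x 2
RLE = "f1s3f4s2"


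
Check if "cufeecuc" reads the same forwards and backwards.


Word: "cufeecuc"
Reversed: "cuceefuc"
Forward == Backward? cufeecuc != cuceefuc
Palindrome = No


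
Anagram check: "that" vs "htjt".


Word 1: "that" → sorted: ahtt
Word 2: "htjt" → sorted: hjtt
Same letters? ahtt != hjtt
Anagram = No


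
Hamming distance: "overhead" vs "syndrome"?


Comparing character by character (same length = 8):
  Pos 0: 'o' vs 's' !=
  Pos 1: 'v' vs 'y' !=
  Pos 2: 'e' vs 'n' !=
  Pos 3: 'r' vs 'd' !=
  Pos 4: 'h' vs 'r' !=
  Pos 5: 'e' vs 'o' !=
  Pos 6: 'a' vs 'm' !=
  Pos 7: 'd' vs 'e' !=
Hamming distance = 8


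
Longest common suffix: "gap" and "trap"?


Word 1: "gap"
Word 2: "trap"
Comparing from end:
  Pos -1: 'p' == 'p'
  Pos -2: 'a' == 'a'
  Pos -3: 'g' != 'r' (stop)
LCS = "ap" (length 2)


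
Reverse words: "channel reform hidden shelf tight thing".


Original: "channel reform hidden shelf tight thing"
Words (1..n): channel | reform | hidden | shelf | tight | thing
Reversed (n..1): thing | tight | shelf | hidden | reform | channel
Result = "thing tight shelf hidden reform channel"


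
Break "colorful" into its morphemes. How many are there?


Word: "colorful"
Morphemes: color + -ful
Each morpheme carries meaning
= 2 morphemes


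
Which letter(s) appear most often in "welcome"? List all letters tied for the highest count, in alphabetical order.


Word: "welcome"
Letter counts:
  'c': 1
  'e': 2
  'l': 1
  'm': 1
  'o': 1
  'w': 1
Maximum count = 2
Most frequent = 'e' (2 times each)


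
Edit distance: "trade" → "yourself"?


Word 1: "trade" (length 5)
Word 2: "yourself" (length 8)
One optimal edit sequence (insert/delete/substitute each cost 1):
  1. insert 'y'  (+1)
  2. insert 'o'  (+1)
  3. substitute 't' -> 'u'  (+1)
  4. keep 'r'
  5. insert 's'  (+1)
  6. substitute 'a' -> 'e'  (+1)
  7. substitute 'd' -> 'l'  (+1)
  8. substitute 'e' -> 'f'  (+1)
Total edit operations: 7
Edit distance = 7


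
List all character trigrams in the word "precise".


Word: "precise" (length 7)
Number of trigrams = 7 - 3 + 1 = 5
  Position 0: "pre"
  Position 1: "rec"
  Position 2: "eci"
  Position 3: "cis"
  Position 4: "ise"
Trigrams = "pre", "rec", "eci", "cis", "ise"


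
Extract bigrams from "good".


Word: "good" (length 4)
Number of bigrams = 4 - 2 + 1 = 3
  Position 0: "go"
  Position 1: "oo"
  Position 2: "od"
Bigrams = "go", "oo", "od"


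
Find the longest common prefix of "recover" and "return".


Word 1: "recover"
Word 2: "return"
Comparing from start:
  Pos 0: 'r' == 'r'
  Pos 1: 'e' == 'e'
  Pos 2: 'c' != 't' (stop)
LCP = "re" (length 2)


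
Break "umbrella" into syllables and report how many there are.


Word: "umbrella"
Syllable breakdown: um | brel | la
Counting: 3 parts
= 3 syllables


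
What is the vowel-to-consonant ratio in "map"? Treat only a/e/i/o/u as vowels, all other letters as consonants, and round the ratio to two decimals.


Word: "map"
Vowels (a,e,i,o,u): 1
Consonants: 2
Ratio = 1/2
= 0.50


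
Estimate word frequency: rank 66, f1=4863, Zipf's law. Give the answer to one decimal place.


Zipf's law: f(r) = f(1) / r
f(1) = 4863
f(66) = 4863 / 66
= 73.7 occurrences


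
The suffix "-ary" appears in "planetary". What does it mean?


Suffix: -ary
Example: planetary (planet + -ary)
Meaning = relating to


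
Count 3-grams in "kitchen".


Word: "kitchen" (length 7)
Number of 3-grams = length - 3 + 1 = 7 - 3 + 1
= 5


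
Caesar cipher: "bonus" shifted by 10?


Word: "bonus"
Shift: 10
Each letter → (letter + shift) mod 26:
  'b' (1) + 10 = 11 → 'l'
  'o' (14) + 10 = 24 → 'y'
  'n' (13) + 10 = 23 → 'x'
  'u' (20) + 10 = 4 → 'e'
  's' (18) + 10 = 2 → 'c'
Result = "lyxec"


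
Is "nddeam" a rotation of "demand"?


Word: "demand", Candidate: "nddeam"
Method: check if candidate is substring of word+word
"demanddemand" contains "nddeam"? No
Is rotation = No


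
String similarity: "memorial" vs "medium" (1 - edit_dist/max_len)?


Word 1: "memorial" (length 8)
Word 2: "medium" (length 6)
One optimal edit sequence:
  1. keep 'm'
  2. keep 'e'
  3. delete 'm'  (+1)
  4. delete 'o'  (+1)
  5. substitute 'r' -> 'd'  (+1)
  6. keep 'i'
  7. substitute 'a' -> 'u'  (+1)
  8. substitute 'l' -> 'm'  (+1)
Edit distance = 5
Max length = max(8, 6) = 8
Similarity = 1 - 5/8
= 0.3750


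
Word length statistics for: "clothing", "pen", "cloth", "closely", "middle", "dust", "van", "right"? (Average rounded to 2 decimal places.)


Lengths: "clothing"=8, "pen"=3, "cloth"=5, "closely"=7, "middle"=6, "dust"=4, "van"=3, "right"=5
Sum = 41, Count = 8
Average = 41/8 = 5.13
= avg=5.13, min=3, max=8


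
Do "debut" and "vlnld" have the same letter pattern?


Pattern of "debut": [0, 1, 2, 3, 4]
Pattern of "vlnld": [0, 1, 2, 1, 3]
Patterns do not match
Same pattern = No


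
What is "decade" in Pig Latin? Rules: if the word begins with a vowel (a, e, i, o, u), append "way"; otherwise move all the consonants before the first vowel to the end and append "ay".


Word: "decade"
Starts with consonant(s) → move to end, add 'ay'
Consonant cluster: "d"
Pig Latin = "ecadeday"


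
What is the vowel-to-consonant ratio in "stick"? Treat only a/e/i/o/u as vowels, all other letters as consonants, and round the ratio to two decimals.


Word: "stick"
Vowels (a,e,i,o,u): 1
Consonants: 4
Ratio = 1/4
= 0.25


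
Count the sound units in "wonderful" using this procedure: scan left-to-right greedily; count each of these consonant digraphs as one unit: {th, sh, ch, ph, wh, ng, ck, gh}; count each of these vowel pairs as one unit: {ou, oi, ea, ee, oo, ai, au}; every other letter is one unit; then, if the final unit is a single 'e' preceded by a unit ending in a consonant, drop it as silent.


Word: "wonderful" (9 letters)
Left-to-right scan:
  (1) 'w' (letter)
  (2) 'o' (letter)
  (3) 'n' (letter)
  (4) 'd' (letter)
  (5) 'e' (letter)
  (6) 'r' (letter)
  (7) 'f' (letter)
  (8) 'u' (letter)
  (9) 'l' (letter)
Units from scan: 9
Sound units = 9 units


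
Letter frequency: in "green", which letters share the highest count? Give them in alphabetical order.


Word: "green"
Letter counts:
  'e': 2
  'g': 1
  'n': 1
  'r': 1
Maximum count = 2
Most frequent = 'e' (2 times each)


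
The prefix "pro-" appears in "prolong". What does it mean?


Prefix: pro-
As in: prolong -> pro- + long
Meaning = forward / in favor of


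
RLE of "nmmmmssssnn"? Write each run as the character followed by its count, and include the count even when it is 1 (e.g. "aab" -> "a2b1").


String: "nmmmmssssnn"
Scanning for consecutive runs:
  'n' x 1
  'm' x 4
  's' x 4
  'n' x 2
RLE = "n1m4s4n2"


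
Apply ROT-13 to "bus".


Word: "bus"
Shift: 13
Each letter → (letter + shift) mod 26:
  'b' (1) + 13 = 14 → 'o'
  'u' (20) + 13 = 7 → 'h'
  's' (18) + 13 = 5 → 'f'
Result = "ohf"


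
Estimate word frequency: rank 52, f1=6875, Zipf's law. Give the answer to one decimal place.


Zipf's law: f(r) = f(1) / r
f(1) = 6875
f(52) = 6875 / 52
= 132.2 occurrences


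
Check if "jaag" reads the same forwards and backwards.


Word: "jaag"
Reversed: "gaaj"
Forward == Backward? jaag != gaaj
Palindrome = No


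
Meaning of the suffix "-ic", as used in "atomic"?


Suffix: -ic
Example: atomic (atom + -ic)
Meaning = relating to


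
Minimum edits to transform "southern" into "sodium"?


Word 1: "southern" (length 8)
Word 2: "sodium" (length 6)
One optimal edit sequence (insert/delete/substitute each cost 1):
  1. keep 's'
  2. keep 'o'
  3. delete 'u'  (+1)
  4. delete 't'  (+1)
  5. substitute 'h' -> 'd'  (+1)
  6. substitute 'e' -> 'i'  (+1)
  7. substitute 'r' -> 'u'  (+1)
  8. substitute 'n' -> 'm'  (+1)
Total edit operations: 6
Edit distance = 6


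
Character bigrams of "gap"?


Word: "gap" (length 3)
Number of bigrams = 3 - 2 + 1 = 2
  Position 0: "ga"
  Position 1: "ap"
Bigrams = "ga", "ap"


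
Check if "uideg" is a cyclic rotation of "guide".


Word: "guide", Candidate: "uideg"
Method: check if candidate is substring of word+word
"guideguide" contains "uideg"? Yes
Is rotation = Yes


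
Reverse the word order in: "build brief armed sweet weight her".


Original: "build brief armed sweet weight her"
Words (1..n): build | brief | armed | sweet | weight | her
Reversed (n..1): her | weight | sweet | armed | brief | build
Result = "her weight sweet armed brief build"


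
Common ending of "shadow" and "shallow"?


Word 1: "shadow"
Word 2: "shallow"
Comparing from end:
  Pos -1: 'w' == 'w'
  Pos -2: 'o' == 'o'
  Pos -3: 'd' != 'l' (stop)
LCS = "ow" (length 2)


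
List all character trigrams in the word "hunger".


Word: "hunger" (length 6)
Number of trigrams = 6 - 3 + 1 = 4
  Position 0: "hun"
  Position 1: "ung"
  Position 2: "nge"
  Position 3: "ger"
Trigrams = "hun", "ung", "nge", "ger"


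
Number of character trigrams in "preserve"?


Word: "preserve" (length 8)
Number of 3-grams = length - 3 + 1 = 8 - 3 + 1
= 6


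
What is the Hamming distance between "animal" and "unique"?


Comparing character by character (same length = 6):
  Pos 0: 'a' vs 'u' !=
  Pos 1: 'n' vs 'n' =
  Pos 2: 'i' vs 'i' =
  Pos 3: 'm' vs 'q' !=
  Pos 4: 'a' vs 'u' !=
  Pos 5: 'l' vs 'e' !=
Hamming distance = 4


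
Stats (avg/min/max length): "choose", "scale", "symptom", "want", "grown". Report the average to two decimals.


Lengths: "choose"=6, "scale"=5, "symptom"=7, "want"=4, "grown"=5
Sum = 27, Count = 5
Average = 27/5 = 5.40
= avg=5.40, min=4, max=7


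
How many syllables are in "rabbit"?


Word: "rabbit"
Syllable breakdown: rab-bit
Counting: 2 parts
= 2 syllables


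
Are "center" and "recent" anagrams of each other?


Word 1: "center" → sorted: ceenrt
Word 2: "recent" → sorted: ceenrt
Same letters? ceenrt == ceenrt
Anagram = Yes


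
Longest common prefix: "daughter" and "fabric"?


Word 1: "daughter"
Word 2: "fabric"
Comparing from start:
  Pos 0: 'd' != 'f' (stop)
LCP = "" (length 0)


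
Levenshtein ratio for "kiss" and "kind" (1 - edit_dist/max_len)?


Word 1: "kiss" (length 4)
Word 2: "kind" (length 4)
One optimal edit sequence:
  1. keep 'k'
  2. keep 'i'
  3. substitute 's' -> 'n'  (+1)
  4. substitute 's' -> 'd'  (+1)
Edit distance = 2
Max length = max(4, 4) = 4
Similarity = 1 - 2/4
= 0.5000


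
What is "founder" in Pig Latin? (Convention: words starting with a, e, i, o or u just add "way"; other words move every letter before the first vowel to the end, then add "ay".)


Word: "founder"
Starts with consonant(s) → move to end, add 'ay'
Consonant cluster: "f"
Pig Latin = "ounderfay"


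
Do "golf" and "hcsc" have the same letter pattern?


Pattern of "golf": [0, 1, 2, 3]
Pattern of "hcsc": [0, 1, 2, 1]
Patterns do not match
Same pattern = No


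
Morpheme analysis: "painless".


Word: "painless"
Morphemes: pain | -less
Each morpheme carries meaning
= 2 morphemes


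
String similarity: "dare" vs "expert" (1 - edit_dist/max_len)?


Word 1: "dare" (length 4)
Word 2: "expert" (length 6)
One optimal edit sequence:
  1. insert 'e'  (+1)
  2. insert 'x'  (+1)
  3. substitute 'd' -> 'p'  (+1)
  4. substitute 'a' -> 'e'  (+1)
  5. keep 'r'
  6. substitute 'e' -> 't'  (+1)
Edit distance = 5
Max length = max(4, 6) = 6
Similarity = 1 - 5/6
= 0.1667


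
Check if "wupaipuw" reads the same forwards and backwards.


Word: "wupaipuw"
Reversed: "wupiapuw"
Forward == Backward? wupaipuw != wupiapuw
Palindrome = No


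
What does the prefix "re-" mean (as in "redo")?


Prefix: re-
Example: redo (re- + do)
Meaning = again


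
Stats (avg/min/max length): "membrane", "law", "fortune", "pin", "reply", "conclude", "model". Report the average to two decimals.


Lengths: "membrane"=8, "law"=3, "fortune"=7, "pin"=3, "reply"=5, "conclude"=8, "model"=5
Sum = 39, Count = 7
Average = 39/7 = 5.57
= avg=5.57, min=3, max=8


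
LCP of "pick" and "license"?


Word 1: "pick"
Word 2: "license"
Comparing from start:
  Pos 0: 'p' != 'l' (stop)
LCP = "" (length 0)


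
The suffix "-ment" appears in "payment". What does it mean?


Suffix: -ment
Example: payment = pay + -ment
Meaning = result of action


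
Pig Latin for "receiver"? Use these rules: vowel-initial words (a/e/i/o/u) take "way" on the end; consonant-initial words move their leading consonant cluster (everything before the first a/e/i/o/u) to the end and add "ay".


Word: "receiver"
Starts with consonant(s) → move to end, add 'ay'
Consonant cluster: "r"
Pig Latin = "eceiverray"


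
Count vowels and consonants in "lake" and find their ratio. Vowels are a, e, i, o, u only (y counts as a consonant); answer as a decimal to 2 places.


Word: "lake"
Vowels (a,e,i,o,u): 2
Consonants: 2
Ratio = 2/2
= 1.00


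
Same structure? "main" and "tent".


Pattern of "main": [0, 1, 2, 3]
Pattern of "tent": [0, 1, 2, 0]
Patterns do not match
Same pattern = No


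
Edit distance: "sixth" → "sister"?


Word 1: "sixth" (length 5)
Word 2: "sister" (length 6)
One optimal edit sequence (insert/delete/substitute each cost 1):
  1. keep 's'
  2. keep 'i'
  3. substitute 'x' -> 's'  (+1)
  4. keep 't'
  5. insert 'e'  (+1)
  6. substitute 'h' -> 'r'  (+1)
Total edit operations: 3
Edit distance = 3


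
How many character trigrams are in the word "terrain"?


Word: "terrain" (length 7)
Number of 3-grams = length - 3 + 1 = 7 - 3 + 1
= 5


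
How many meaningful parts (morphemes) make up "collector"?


Word: "collector"
Morphemes: collect | -or
Each morpheme carries meaning
= 2 morphemes


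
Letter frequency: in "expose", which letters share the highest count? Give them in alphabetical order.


Word: "expose"
Letter counts:
  'e': 2
  'o': 1
  'p': 1
  's': 1
  'x': 1
Maximum count = 2
Most frequent = 'e' (2 times each)


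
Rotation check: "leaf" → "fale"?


Word: "leaf", Candidate: "fale"
Method: check if candidate is substring of word+word
"leafleaf" contains "fale"? No
Is rotation = No


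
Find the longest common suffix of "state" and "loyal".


Word 1: "state"
Word 2: "loyal"
Comparing from end:
  Pos -1: 'e' != 'l' (stop)
LCS = "" (length 0)


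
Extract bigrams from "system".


Word: "system" (length 6)
Number of bigrams = 6 - 2 + 1 = 5
  Position 0: "sy"
  Position 1: "ys"
  Position 2: "st"
  Position 3: "te"
  Position 4: "em"
Bigrams = "sy", "ys", "st", "te", "em"


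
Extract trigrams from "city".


Word: "city" (length 4)
Number of trigrams = 4 - 3 + 1 = 2
  Position 0: "cit"
  Position 1: "ity"
Trigrams = "cit", "ity"


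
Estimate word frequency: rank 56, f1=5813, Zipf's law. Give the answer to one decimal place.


Zipf's law: f(r) = f(1) / r
f(1) = 5813
f(56) = 5813 / 56
= 103.8 occurrences


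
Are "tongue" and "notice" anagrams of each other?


Word 1: "tongue" → sorted: egnotu
Word 2: "notice" → sorted: ceinot
Same letters? egnotu != ceinot
Anagram = No


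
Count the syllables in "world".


Word: "world"
Syllable breakdown: world
Counting: 1 part
= 1 syllable


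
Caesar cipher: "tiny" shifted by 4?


Word: "tiny"
Shift: 4
Each letter → (letter + shift) mod 26:
  't' (19) + 4 = 23 → 'x'
  'i' (8) + 4 = 12 → 'm'
  'n' (13) + 4 = 17 → 'r'
  'y' (24) + 4 = 2 → 'c'
Result = "xmrc"


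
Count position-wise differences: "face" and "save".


Comparing character by character (same length = 4):
  Pos 0: 'f' vs 's' !=
  Pos 1: 'a' vs 'a' =
  Pos 2: 'c' vs 'v' !=
  Pos 3: 'e' vs 'e' =
Hamming distance = 2


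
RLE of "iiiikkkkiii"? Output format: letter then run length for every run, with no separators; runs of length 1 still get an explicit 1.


String: "iiiikkkkiii"
Scanning for consecutive runs:
  'i' x 4
  'k' x 4
  'i' x 3
RLE = "i4k4i3"


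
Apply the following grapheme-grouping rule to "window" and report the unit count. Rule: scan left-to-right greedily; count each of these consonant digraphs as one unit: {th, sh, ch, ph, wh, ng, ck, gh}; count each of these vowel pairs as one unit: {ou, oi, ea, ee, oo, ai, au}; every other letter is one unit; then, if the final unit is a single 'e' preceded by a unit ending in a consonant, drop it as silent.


Word: "window" (6 letters)
Left-to-right scan:
  (1) 'w' (letter)
  (2) 'i' (letter)
  (3) 'n' (letter)
  (4) 'd' (letter)
  (5) 'o' (letter)
  (6) 'w' (letter)
Units from scan: 6
Sound units = 6 units


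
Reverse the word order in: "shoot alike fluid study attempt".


Original: "shoot alike fluid study attempt"
Words (1..n): shoot | alike | fluid | study | attempt
Reversed (n..1): attempt | study | fluid | alike | shoot
Result = "attempt study fluid alike shoot"


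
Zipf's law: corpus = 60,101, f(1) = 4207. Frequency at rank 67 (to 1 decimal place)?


Zipf's law: f(r) = f(1) / r
f(1) = 4207
f(67) = 4207 / 67
= 62.8 occurrences


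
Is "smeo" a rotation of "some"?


Word: "some", Candidate: "smeo"
Method: check if candidate is substring of word+word
"somesome" contains "smeo"? No
Is rotation = No


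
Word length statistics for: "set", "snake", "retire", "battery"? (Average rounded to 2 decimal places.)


Lengths: "set"=3, "snake"=5, "retire"=6, "battery"=7
Sum = 21, Count = 4
Average = 21/4 = 5.25
= avg=5.25, min=3, max=7


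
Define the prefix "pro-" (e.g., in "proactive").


Prefix: pro-
Example: proactive = pro- + active
Meaning = forward / in favor of


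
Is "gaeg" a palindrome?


Word: "gaeg"
Reversed: "geag"
Forward == Backward? gaeg != geag
Palindrome = No


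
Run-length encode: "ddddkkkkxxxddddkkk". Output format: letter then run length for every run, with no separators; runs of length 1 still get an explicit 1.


String: "ddddkkkkxxxddddkkk"
Scanning for consecutive runs:
  'd' x 4
  'k' x 4
  'x' x 3
  'd' x 4
  'k' x 3
RLE = "d4k4x3d4k3"


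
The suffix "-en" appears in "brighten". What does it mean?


Suffix: -en
Example: brighten (bright + -en)
Meaning = to make / become


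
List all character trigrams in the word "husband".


Word: "husband" (length 7)
Number of trigrams = 7 - 3 + 1 = 5
  Position 0: "hus"
  Position 1: "usb"
  Position 2: "sba"
  Position 3: "ban"
  Position 4: "and"
Trigrams = "hus", "usb", "sba", "ban", "and"


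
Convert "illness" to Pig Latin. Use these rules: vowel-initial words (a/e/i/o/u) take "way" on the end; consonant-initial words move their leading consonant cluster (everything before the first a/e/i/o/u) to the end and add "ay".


Word: "illness"
Starts with vowel → add 'way'
Pig Latin = "illnessway"


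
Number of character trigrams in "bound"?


Word: "bound" (length 5)
Number of 3-grams = length - 3 + 1 = 5 - 3 + 1
= 3


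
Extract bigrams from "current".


Word: "current" (length 7)
Number of bigrams = 7 - 2 + 1 = 6
  Position 0: "cu"
  Position 1: "ur"
  Position 2: "rr"
  Position 3: "re"
  Position 4: "en"
  Position 5: "nt"
Bigrams = "cu", "ur", "rr", "re", "en", "nt"


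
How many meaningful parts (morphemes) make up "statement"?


Word: "statement"
Morphemes: state / -ment
Each morpheme carries meaning
= 2 morphemes


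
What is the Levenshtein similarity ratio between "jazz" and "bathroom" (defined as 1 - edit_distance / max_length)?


Word 1: "jazz" (length 4)
Word 2: "bathroom" (length 8)
One optimal edit sequence:
  1. substitute 'j' -> 'b'  (+1)
  2. keep 'a'
  3. insert 't'  (+1)
  4. insert 'h'  (+1)
  5. insert 'r'  (+1)
  6. insert 'o'  (+1)
  7. substitute 'z' -> 'o'  (+1)
  8. substitute 'z' -> 'm'  (+1)
Edit distance = 7
Max length = max(4, 8) = 8
Similarity = 1 - 7/8
= 0.1250


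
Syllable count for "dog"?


Word: "dog"
Syllable breakdown: dog
Counting: 1 part
= 1 syllable


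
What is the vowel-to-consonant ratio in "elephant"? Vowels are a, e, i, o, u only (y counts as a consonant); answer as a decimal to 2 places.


Word: "elephant"
Vowels (a,e,i,o,u): 3
Consonants: 5
Ratio = 3/5
= 0.60


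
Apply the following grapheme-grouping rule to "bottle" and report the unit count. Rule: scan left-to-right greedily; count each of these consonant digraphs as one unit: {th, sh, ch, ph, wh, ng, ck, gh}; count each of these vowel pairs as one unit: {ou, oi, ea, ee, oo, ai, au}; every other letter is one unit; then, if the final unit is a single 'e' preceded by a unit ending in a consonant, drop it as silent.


Word: "bottle" (6 letters)
Left-to-right scan:
  1. 'b' (letter)
  2. 'o' (letter)
  3. 't' (letter)
  4. 't' (letter)
  5. 'l' (letter)
  6. 'e' (letter)
Units from scan: 6
Final unit is 'e' after a consonant -> drop as silent (-1)
Sound units = 5 units


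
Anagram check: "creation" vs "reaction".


Word 1: "creation" → sorted: aceinort
Word 2: "reaction" → sorted: aceinort
Same letters? aceinort == aceinort
Anagram = Yes


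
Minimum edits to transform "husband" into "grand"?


Word 1: "husband" (length 7)
Word 2: "grand" (length 5)
One optimal edit sequence (insert/delete/substitute each cost 1):
  1. delete 'h'  (+1)
  2. delete 'u'  (+1)
  3. substitute 's' -> 'g'  (+1)
  4. substitute 'b' -> 'r'  (+1)
  5. keep 'a'
  6. keep 'n'
  7. keep 'd'
Total edit operations: 4
Edit distance = 4


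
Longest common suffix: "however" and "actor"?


Word 1: "however"
Word 2: "actor"
Comparing from end:
  Pos -1: 'r' == 'r'
  Pos -2: 'e' != 'o' (stop)
LCS = "r" (length 1)


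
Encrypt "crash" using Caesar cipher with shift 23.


Word: "crash"
Shift: 23
Each letter → (letter + shift) mod 26:
  'c' (2) + 23 = 25 → 'z'
  'r' (17) + 23 = 14 → 'o'
  'a' (0) + 23 = 23 → 'x'
  's' (18) + 23 = 15 → 'p'
  'h' (7) + 23 = 4 → 'e'
Result = "zoxpe"


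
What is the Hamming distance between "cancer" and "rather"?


Comparing character by character (same length = 6):
  Pos 0: 'c' vs 'r' !=
  Pos 1: 'a' vs 'a' =
  Pos 2: 'n' vs 't' !=
  Pos 3: 'c' vs 'h' !=
  Pos 4: 'e' vs 'e' =
  Pos 5: 'r' vs 'r' =
Hamming distance = 3


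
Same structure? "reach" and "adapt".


Pattern of "reach": [0, 1, 2, 3, 4]
Pattern of "adapt": [0, 1, 0, 2, 3]
Patterns do not match
Same pattern = No


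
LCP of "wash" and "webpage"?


Word 1: "wash"
Word 2: "webpage"
Comparing from start:
  Pos 0: 'w' == 'w'
  Pos 1: 'a' != 'e' (stop)
LCP = "w" (length 1)


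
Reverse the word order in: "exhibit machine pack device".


Original: "exhibit machine pack device"
Words (1..n): exhibit | machine | pack | device
Reversed (n..1): device | pack | machine | exhibit
Result = "device pack machine exhibit"


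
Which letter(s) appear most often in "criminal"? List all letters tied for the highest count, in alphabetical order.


Word: "criminal"
Letter counts:
  'a': 1
  'c': 1
  'i': 2
  'l': 1
  'm': 1
  'n': 1
  'r': 1
Maximum count = 2
Most frequent = 'i' (2 times each)


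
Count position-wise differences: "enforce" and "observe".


Comparing character by character (same length = 7):
  Pos 0: 'e' vs 'o' !=
  Pos 1: 'n' vs 'b' !=
  Pos 2: 'f' vs 's' !=
  Pos 3: 'o' vs 'e' !=
  Pos 4: 'r' vs 'r' =
  Pos 5: 'c' vs 'v' !=
  Pos 6: 'e' vs 'e' =
Hamming distance = 5


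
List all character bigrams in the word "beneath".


Word: "beneath" (length 7)
Number of bigrams = 7 - 2 + 1 = 6
  Position 0: "be"
  Position 1: "en"
  Position 2: "ne"
  Position 3: "ea"
  Position 4: "at"
  Position 5: "th"
Bigrams = "be", "en", "ne", "ea", "at", "th"


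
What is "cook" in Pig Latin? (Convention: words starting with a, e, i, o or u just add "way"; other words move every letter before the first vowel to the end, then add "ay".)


Word: "cook"
Starts with consonant(s) → move to end, add 'ay'
Consonant cluster: "c"
Pig Latin = "ookcay"


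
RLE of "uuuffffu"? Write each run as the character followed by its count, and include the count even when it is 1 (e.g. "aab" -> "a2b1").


String: "uuuffffu"
Scanning for consecutive runs:
  'u' x 3
  'f' x 4
  'u' x 1
RLE = "u3f4u1"


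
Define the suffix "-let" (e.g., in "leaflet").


Suffix: -let
Example: leaflet = leaf + -let
Meaning = small


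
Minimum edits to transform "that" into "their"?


Word 1: "that" (length 4)
Word 2: "their" (length 5)
One optimal edit sequence (insert/delete/substitute each cost 1):
  1. keep 't'
  2. keep 'h'
  3. insert 'e'  (+1)
  4. substitute 'a' -> 'i'  (+1)
  5. substitute 't' -> 'r'  (+1)
Total edit operations: 3
Edit distance = 3


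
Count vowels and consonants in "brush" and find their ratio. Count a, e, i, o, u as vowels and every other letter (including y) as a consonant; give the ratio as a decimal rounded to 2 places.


Word: "brush"
Vowels (a,e,i,o,u): 1
Consonants: 4
Ratio = 1/4
= 0.25


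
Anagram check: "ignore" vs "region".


Word 1: "ignore" → sorted: eginor
Word 2: "region" → sorted: eginor
Same letters? eginor == eginor
Anagram = Yes


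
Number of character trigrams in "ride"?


Word: "ride" (length 4)
Number of 3-grams = length - 3 + 1 = 4 - 3 + 1
= 2


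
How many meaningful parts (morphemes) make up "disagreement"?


Word: "disagreement"
Morphemes: dis- | agree | -ment
Each morpheme carries meaning
= 3 morphemes
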